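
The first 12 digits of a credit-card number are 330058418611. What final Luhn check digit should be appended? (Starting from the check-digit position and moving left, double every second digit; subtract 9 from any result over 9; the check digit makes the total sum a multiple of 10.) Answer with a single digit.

9

Partial digits right→left: 1 1 6 8 1 4 8 5 0 0 3 3
Double every second digit counting from the check-digit position (so the 1st, 3rd, 5th, ... of the partial from the right).
  doubled (with −9 where >9): 2 3 2 7 0 6 → sum 20
  kept as-is: 1 8 4 5 0 3 → sum 21
Total = 20 + 21 = 41.
Check digit = (10 − (41 mod 10)) mod 10 = 9.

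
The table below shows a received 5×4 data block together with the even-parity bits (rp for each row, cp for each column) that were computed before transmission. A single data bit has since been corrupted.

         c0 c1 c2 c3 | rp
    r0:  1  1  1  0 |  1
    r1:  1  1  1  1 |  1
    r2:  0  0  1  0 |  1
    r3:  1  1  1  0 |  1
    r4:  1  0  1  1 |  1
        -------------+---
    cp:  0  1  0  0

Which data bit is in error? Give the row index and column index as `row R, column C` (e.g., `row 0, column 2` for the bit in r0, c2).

Recompute each row's even parity and compare to rp:
  r0: data parity 1, sent rp 1 → ok
  r1: data parity 0, sent rp 1 → mismatch
  r2: data parity 1, sent rp 1 → ok
  r3: data parity 1, sent rp 1 → ok
  r4: data parity 1, sent rp 1 → ok
Recompute each column's even parity and compare to cp:
  c0: data parity 0, sent cp 0 → ok
  c1: data parity 1, sent cp 1 → ok
  c2: data parity 1, sent cp 0 → mismatch
  c3: data parity 0, sent cp 0 → ok
Exactly one row (r1) and one column (c2) fail → the flipped bit is at their intersection.

row 1, column 2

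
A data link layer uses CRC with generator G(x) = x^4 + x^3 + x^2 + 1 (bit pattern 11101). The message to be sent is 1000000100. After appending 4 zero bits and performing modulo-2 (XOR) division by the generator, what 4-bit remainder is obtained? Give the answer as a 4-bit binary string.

0000

Append 4 zeros: 10000001000000. Divide by 11101 (XOR where the leading bit is 1):
  pos 0: 10000 XOR 11101 = 01101
  pos 1: 11010 XOR 11101 = 00111
  pos 3: 11101 XOR 11101 = 00000
Remainder (last 4 bits) = 0000. This is the CRC / FCS.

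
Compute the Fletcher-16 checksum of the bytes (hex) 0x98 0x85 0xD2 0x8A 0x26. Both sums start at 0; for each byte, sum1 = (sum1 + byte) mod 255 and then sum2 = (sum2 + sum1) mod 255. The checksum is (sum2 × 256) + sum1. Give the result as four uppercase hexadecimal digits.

Running sums (mod 255):
  after byte 0 (0x98): sum1=152, sum2=152
  after byte 1 (0x85): sum1=30, sum2=182
  after byte 2 (0xD2): sum1=240, sum2=167
  after byte 3 (0x8A): sum1=123, sum2=35
  after byte 4 (0x26): sum1=161, sum2=196
Checksum = sum2·256 + sum1 = 196·256 + 161 = 50337 = 0xC4A1.

C4A1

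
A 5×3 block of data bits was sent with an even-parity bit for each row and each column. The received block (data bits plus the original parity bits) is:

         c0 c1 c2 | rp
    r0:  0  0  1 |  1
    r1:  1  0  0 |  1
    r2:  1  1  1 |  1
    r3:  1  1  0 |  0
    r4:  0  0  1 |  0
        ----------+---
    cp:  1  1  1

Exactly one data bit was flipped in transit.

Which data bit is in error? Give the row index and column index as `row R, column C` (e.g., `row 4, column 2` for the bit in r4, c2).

row 4, column 1

Recompute each row's even parity and compare to rp:
  r0: data parity 1, sent rp 1 → ok
  r1: data parity 1, sent rp 1 → ok
  r2: data parity 1, sent rp 1 → ok
  r3: data parity 0, sent rp 0 → ok
  r4: data parity 1, sent rp 0 → mismatch
Recompute each column's even parity and compare to cp:
  c0: data parity 1, sent cp 1 → ok
  c1: data parity 0, sent cp 1 → mismatch
  c2: data parity 1, sent cp 1 → ok
Exactly one row (r4) and one column (c1) fail → the flipped bit is at their intersection.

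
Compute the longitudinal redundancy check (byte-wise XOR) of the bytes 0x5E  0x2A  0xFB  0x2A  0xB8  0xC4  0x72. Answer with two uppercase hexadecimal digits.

AB

XOR the bytes together:
  start with 0x5E
  0x5E ⊕ 0x2A = 0x74
  0x74 ⊕ 0xFB = 0x8F
  0x8F ⊕ 0x2A = 0xA5
  0xA5 ⊕ 0xB8 = 0x1D
  0x1D ⊕ 0xC4 = 0xD9
  0xD9 ⊕ 0x72 = 0xAB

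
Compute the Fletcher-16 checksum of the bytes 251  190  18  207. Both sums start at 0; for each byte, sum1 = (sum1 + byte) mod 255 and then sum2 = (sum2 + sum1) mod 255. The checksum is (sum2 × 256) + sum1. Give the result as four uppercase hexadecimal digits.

209C

Running sums (mod 255):
  after byte 0 (251): sum1=251, sum2=251
  after byte 1 (190): sum1=186, sum2=182
  after byte 2 (18): sum1=204, sum2=131
  after byte 3 (207): sum1=156, sum2=32
Checksum = sum2·256 + sum1 = 32·256 + 156 = 8348 = 0x209C.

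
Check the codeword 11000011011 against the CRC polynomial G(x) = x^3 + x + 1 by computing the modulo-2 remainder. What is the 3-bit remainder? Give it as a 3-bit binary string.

001

Modulo-2 division of 11000011011 by 1011:
  pos 0: 1100 XOR 1011 = 0111
  pos 1: 1110 XOR 1011 = 0101
  pos 2: 1010 XOR 1011 = 0001
  pos 5: 1110 XOR 1011 = 0101
  pos 6: 1011 XOR 1011 = 0000
Remainder = 001 (nonzero — an error is detected).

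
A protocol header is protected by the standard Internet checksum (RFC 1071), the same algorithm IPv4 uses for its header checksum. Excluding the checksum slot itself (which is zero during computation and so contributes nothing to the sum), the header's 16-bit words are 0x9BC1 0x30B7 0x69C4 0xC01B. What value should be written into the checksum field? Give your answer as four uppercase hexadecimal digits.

09A7

One's-complement addition (fold any carry out of bit 15 back into bit 0):
  0x9BC1 + 0x30B7 = 0x0CC78
  0xCC78 + 0x69C4 = 0x1363C → wrap carry → 0x363D
  0x363D + 0xC01B = 0x0F658
One's-complement sum = 0xF658.
Checksum = ~0xF658 & 0xFFFF = 0x09A7.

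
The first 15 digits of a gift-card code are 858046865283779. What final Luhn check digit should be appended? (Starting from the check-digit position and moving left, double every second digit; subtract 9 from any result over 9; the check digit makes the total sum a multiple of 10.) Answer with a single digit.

Partial digits right→left: 9 7 7 3 8 2 5 6 8 6 4 0 8 5 8
Double every second digit counting from the check-digit position (so the 1st, 3rd, 5th, ... of the partial from the right).
  doubled (with −9 where >9): 9 5 7 1 7 8 7 7 → sum 51
  kept as-is: 7 3 2 6 6 0 5 → sum 29
Total = 51 + 29 = 80.
Check digit = (10 − (80 mod 10)) mod 10 = 0.

0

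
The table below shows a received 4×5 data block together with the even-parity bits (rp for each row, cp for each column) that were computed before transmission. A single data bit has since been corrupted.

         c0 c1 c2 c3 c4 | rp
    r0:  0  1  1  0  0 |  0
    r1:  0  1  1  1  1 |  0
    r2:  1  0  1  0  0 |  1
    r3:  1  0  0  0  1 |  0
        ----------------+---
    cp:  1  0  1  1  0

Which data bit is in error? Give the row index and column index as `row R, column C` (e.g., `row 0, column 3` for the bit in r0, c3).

Recompute each row's even parity and compare to rp:
  r0: data parity 0, sent rp 0 → ok
  r1: data parity 0, sent rp 0 → ok
  r2: data parity 0, sent rp 1 → mismatch
  r3: data parity 0, sent rp 0 → ok
Recompute each column's even parity and compare to cp:
  c0: data parity 0, sent cp 1 → mismatch
  c1: data parity 0, sent cp 0 → ok
  c2: data parity 1, sent cp 1 → ok
  c3: data parity 1, sent cp 1 → ok
  c4: data parity 0, sent cp 0 → ok
Exactly one row (r2) and one column (c0) fail → the flipped bit is at their intersection.

row 2, column 0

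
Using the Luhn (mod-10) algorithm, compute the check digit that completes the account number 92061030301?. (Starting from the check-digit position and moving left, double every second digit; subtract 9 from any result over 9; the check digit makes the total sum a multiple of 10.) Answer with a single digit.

Partial digits right→left: 1 0 3 0 3 0 1 6 0 2 9
Double every second digit counting from the check-digit position (so the 1st, 3rd, 5th, ... of the partial from the right).
  doubled (with −9 where >9): 2 6 6 2 0 9 → sum 25
  kept as-is: 0 0 0 6 2 → sum 8
Total = 25 + 8 = 33.
Check digit = (10 − (33 mod 10)) mod 10 = 7.

7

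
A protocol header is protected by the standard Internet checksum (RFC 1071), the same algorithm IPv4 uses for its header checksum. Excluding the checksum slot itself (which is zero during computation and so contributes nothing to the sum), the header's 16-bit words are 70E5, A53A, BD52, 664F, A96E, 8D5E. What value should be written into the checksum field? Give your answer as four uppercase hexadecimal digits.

8F70

One's-complement addition (fold any carry out of bit 15 back into bit 0):
  0x70E5 + 0xA53A = 0x1161F → wrap carry → 0x1620
  0x1620 + 0xBD52 = 0x0D372
  0xD372 + 0x664F = 0x139C1 → wrap carry → 0x39C2
  0x39C2 + 0xA96E = 0x0E330
  0xE330 + 0x8D5E = 0x1708E → wrap carry → 0x708F
One's-complement sum = 0x708F.
Checksum = ~0x708F & 0xFFFF = 0x8F70.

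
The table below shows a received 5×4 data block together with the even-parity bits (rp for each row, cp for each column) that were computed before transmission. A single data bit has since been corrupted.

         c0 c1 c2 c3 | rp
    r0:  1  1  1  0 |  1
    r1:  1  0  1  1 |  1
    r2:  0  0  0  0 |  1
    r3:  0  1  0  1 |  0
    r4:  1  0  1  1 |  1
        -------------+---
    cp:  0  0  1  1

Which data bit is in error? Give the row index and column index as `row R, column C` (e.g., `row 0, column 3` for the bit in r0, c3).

Recompute each row's even parity and compare to rp:
  r0: data parity 1, sent rp 1 → ok
  r1: data parity 1, sent rp 1 → ok
  r2: data parity 0, sent rp 1 → mismatch
  r3: data parity 0, sent rp 0 → ok
  r4: data parity 1, sent rp 1 → ok
Recompute each column's even parity and compare to cp:
  c0: data parity 1, sent cp 0 → mismatch
  c1: data parity 0, sent cp 0 → ok
  c2: data parity 1, sent cp 1 → ok
  c3: data parity 1, sent cp 1 → ok
Exactly one row (r2) and one column (c0) fail → the flipped bit is at their intersection.

row 2, column 0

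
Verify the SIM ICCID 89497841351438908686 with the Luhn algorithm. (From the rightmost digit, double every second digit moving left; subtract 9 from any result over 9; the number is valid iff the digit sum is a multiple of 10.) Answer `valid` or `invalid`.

invalid

From the right, keep odd positions and double even positions (subtract 9 from any doubled value over 9):
  doubled (positions 2,4,...): 7 7 9 6 2 6 8 5 8 7 → sum 65
  kept (positions 1,3,...): 6 6 0 8 4 5 1 8 9 9 → sum 56
Total = 121.
121 mod 10 = 1, so the number is invalid.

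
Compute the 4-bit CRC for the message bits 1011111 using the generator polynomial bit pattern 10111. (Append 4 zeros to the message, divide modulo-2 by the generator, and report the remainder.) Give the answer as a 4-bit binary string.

1001

Append 4 zeros: 10111110000. Divide by 10111 (XOR where the leading bit is 1):
  pos 0: 10111 XOR 10111 = 00000
  pos 5: 11000 XOR 10111 = 01111
  pos 6: 11110 XOR 10111 = 01001
Remainder (last 4 bits) = 1001. This is the CRC / FCS.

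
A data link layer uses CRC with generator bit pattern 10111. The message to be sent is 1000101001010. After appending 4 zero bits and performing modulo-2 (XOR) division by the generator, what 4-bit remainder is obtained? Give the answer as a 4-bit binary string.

1101

Append 4 zeros: 10001010010100000. Divide by 10111 (XOR where the leading bit is 1):
  pos 0: 10001 XOR 10111 = 00110
  pos 2: 11001 XOR 10111 = 01110
  pos 3: 11100 XOR 10111 = 01011
  pos 4: 10110 XOR 10111 = 00001
  pos 8: 11010 XOR 10111 = 01101
  pos 9: 11010 XOR 10111 = 01101
  pos 10: 11010 XOR 10111 = 01101
  pos 11: 11010 XOR 10111 = 01101
  pos 12: 11010 XOR 10111 = 01101
Remainder (last 4 bits) = 1101. This is the CRC / FCS.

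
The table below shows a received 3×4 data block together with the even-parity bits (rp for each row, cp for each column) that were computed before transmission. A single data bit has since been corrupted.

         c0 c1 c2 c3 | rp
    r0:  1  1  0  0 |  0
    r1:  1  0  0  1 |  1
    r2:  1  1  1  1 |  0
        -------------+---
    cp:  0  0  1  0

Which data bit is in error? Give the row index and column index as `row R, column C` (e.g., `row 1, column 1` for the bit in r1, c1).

Recompute each row's even parity and compare to rp:
  r0: data parity 0, sent rp 0 → ok
  r1: data parity 0, sent rp 1 → mismatch
  r2: data parity 0, sent rp 0 → ok
Recompute each column's even parity and compare to cp:
  c0: data parity 1, sent cp 0 → mismatch
  c1: data parity 0, sent cp 0 → ok
  c2: data parity 1, sent cp 1 → ok
  c3: data parity 0, sent cp 0 → ok
Exactly one row (r1) and one column (c0) fail → the flipped bit is at their intersection.

row 1, column 0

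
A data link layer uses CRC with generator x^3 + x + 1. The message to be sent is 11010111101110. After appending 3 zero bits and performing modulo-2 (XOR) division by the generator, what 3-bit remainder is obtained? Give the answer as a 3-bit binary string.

100

Append 3 zeros: 11010111101110000. Divide by 1011 (XOR where the leading bit is 1):
  pos 0: 1101 XOR 1011 = 0110
  pos 1: 1100 XOR 1011 = 0111
  pos 2: 1111 XOR 1011 = 0100
  pos 3: 1001 XOR 1011 = 0010
  pos 5: 1011 XOR 1011 = 0000
  pos 10: 1110 XOR 1011 = 0101
  pos 11: 1010 XOR 1011 = 0001
Remainder (last 3 bits) = 100. This is the CRC / FCS.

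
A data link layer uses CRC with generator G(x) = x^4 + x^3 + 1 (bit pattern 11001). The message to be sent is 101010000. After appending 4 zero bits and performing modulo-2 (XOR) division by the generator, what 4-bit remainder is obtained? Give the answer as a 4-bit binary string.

Append 4 zeros: 1010100000000. Divide by 11001 (XOR where the leading bit is 1):
  pos 0: 10101 XOR 11001 = 01100
  pos 1: 11000 XOR 11001 = 00001
  pos 5: 10000 XOR 11001 = 01001
  pos 6: 10010 XOR 11001 = 01011
  pos 7: 10110 XOR 11001 = 01111
  pos 8: 11110 XOR 11001 = 00111
Remainder (last 4 bits) = 0111. This is the CRC / FCS.

0111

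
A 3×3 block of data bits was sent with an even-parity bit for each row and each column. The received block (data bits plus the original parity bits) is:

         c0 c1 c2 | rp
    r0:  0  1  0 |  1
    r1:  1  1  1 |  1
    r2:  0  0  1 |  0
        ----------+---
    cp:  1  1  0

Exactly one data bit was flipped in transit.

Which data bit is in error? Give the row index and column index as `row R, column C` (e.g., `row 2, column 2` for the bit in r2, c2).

row 2, column 1

Recompute each row's even parity and compare to rp:
  r0: data parity 1, sent rp 1 → ok
  r1: data parity 1, sent rp 1 → ok
  r2: data parity 1, sent rp 0 → mismatch
Recompute each column's even parity and compare to cp:
  c0: data parity 1, sent cp 1 → ok
  c1: data parity 0, sent cp 1 → mismatch
  c2: data parity 0, sent cp 0 → ok
Exactly one row (r2) and one column (c1) fail → the flipped bit is at their intersection.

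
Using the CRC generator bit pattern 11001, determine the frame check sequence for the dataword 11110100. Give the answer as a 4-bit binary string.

0011

Append 4 zeros: 111101000000. Divide by 11001 (XOR where the leading bit is 1):
  pos 0: 11110 XOR 11001 = 00111
  pos 2: 11110 XOR 11001 = 00111
  pos 4: 11100 XOR 11001 = 00101
  pos 6: 10100 XOR 11001 = 01101
  pos 7: 11010 XOR 11001 = 00011
Remainder (last 4 bits) = 0011. This is the CRC / FCS.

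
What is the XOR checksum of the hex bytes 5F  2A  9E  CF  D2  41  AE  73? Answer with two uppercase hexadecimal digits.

6A

XOR the bytes together:
  start with 0x5F
  0x5F ⊕ 0x2A = 0x75
  0x75 ⊕ 0x9E = 0xEB
  0xEB ⊕ 0xCF = 0x24
  0x24 ⊕ 0xD2 = 0xF6
  0xF6 ⊕ 0x41 = 0xB7
  0xB7 ⊕ 0xAE = 0x19
  0x19 ⊕ 0x73 = 0x6A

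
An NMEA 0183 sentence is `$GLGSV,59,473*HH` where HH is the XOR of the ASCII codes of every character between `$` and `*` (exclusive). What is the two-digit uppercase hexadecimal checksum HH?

XOR the ASCII codes of the payload characters:
  'G' = 0x47 → acc = 0x47
  'L' = 0x4C → acc = 0x0B
  'G' = 0x47 → acc = 0x4C
  'S' = 0x53 → acc = 0x1F
  'V' = 0x56 → acc = 0x49
  ',' = 0x2C → acc = 0x65
  '5' = 0x35 → acc = 0x50
  '9' = 0x39 → acc = 0x69
  ',' = 0x2C → acc = 0x45
  '4' = 0x34 → acc = 0x71
  '7' = 0x37 → acc = 0x46
  '3' = 0x33 → acc = 0x75
Checksum = 0x75.

75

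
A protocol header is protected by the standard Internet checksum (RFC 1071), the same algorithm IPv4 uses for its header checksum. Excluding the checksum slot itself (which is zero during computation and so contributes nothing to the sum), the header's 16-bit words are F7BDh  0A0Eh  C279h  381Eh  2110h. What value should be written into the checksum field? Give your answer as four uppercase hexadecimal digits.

E28B

One's-complement addition (fold any carry out of bit 15 back into bit 0):
  0xF7BD + 0x0A0E = 0x101CB → wrap carry → 0x01CC
  0x01CC + 0xC279 = 0x0C445
  0xC445 + 0x381E = 0x0FC63
  0xFC63 + 0x2110 = 0x11D73 → wrap carry → 0x1D74
One's-complement sum = 0x1D74.
Checksum = ~0x1D74 & 0xFFFF = 0xE28B.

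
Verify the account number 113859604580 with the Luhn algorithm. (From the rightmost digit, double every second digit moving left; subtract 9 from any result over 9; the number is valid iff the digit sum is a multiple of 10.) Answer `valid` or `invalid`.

valid

From the right, keep odd positions and double even positions (subtract 9 from any doubled value over 9):
  doubled (positions 2,4,...): 7 8 3 1 6 2 → sum 27
  kept (positions 1,3,...): 0 5 0 9 8 1 → sum 23
Total = 50.
50 mod 10 = 0, so the number is valid.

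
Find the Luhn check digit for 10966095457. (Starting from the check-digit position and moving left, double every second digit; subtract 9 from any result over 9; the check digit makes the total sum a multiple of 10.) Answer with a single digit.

Partial digits right→left: 7 5 4 5 9 0 6 6 9 0 1
Double every second digit counting from the check-digit position (so the 1st, 3rd, 5th, ... of the partial from the right).
  doubled (with −9 where >9): 5 8 9 3 9 2 → sum 36
  kept as-is: 5 5 0 6 0 → sum 16
Total = 36 + 16 = 52.
Check digit = (10 − (52 mod 10)) mod 10 = 8.

8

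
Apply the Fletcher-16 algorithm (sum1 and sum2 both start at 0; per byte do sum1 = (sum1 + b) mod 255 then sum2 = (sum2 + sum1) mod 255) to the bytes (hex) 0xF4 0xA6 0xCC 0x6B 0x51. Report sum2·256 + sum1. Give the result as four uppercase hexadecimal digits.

Running sums (mod 255):
  after byte 0 (0xF4): sum1=244, sum2=244
  after byte 1 (0xA6): sum1=155, sum2=144
  after byte 2 (0xCC): sum1=104, sum2=248
  after byte 3 (0x6B): sum1=211, sum2=204
  after byte 4 (0x51): sum1=37, sum2=241
Checksum = sum2·256 + sum1 = 241·256 + 37 = 61733 = 0xF125.

F125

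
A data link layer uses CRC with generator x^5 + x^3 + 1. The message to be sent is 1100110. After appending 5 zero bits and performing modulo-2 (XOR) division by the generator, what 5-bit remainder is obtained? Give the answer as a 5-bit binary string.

00011

Append 5 zeros: 110011000000. Divide by 101001 (XOR where the leading bit is 1):
  pos 0: 110011 XOR 101001 = 011010
  pos 1: 110100 XOR 101001 = 011101
  pos 2: 111010 XOR 101001 = 010011
  pos 3: 100110 XOR 101001 = 001111
  pos 5: 111100 XOR 101001 = 010101
  pos 6: 101010 XOR 101001 = 000011
Remainder (last 5 bits) = 00011. This is the CRC / FCS.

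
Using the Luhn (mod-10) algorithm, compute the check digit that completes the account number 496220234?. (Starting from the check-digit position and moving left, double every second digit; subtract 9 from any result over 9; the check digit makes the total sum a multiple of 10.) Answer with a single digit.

9

Partial digits right→left: 4 3 2 0 2 2 6 9 4
Double every second digit counting from the check-digit position (so the 1st, 3rd, 5th, ... of the partial from the right).
  doubled (with −9 where >9): 8 4 4 3 8 → sum 27
  kept as-is: 3 0 2 9 → sum 14
Total = 27 + 14 = 41.
Check digit = (10 − (41 mod 10)) mod 10 = 9.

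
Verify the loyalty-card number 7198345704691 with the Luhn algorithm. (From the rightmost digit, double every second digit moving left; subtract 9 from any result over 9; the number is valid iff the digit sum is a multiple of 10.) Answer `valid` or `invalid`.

From the right, keep odd positions and double even positions (subtract 9 from any doubled value over 9):
  doubled (positions 2,4,...): 9 8 5 8 7 2 → sum 39
  kept (positions 1,3,...): 1 6 0 5 3 9 7 → sum 31
Total = 70.
70 mod 10 = 0, so the number is valid.

valid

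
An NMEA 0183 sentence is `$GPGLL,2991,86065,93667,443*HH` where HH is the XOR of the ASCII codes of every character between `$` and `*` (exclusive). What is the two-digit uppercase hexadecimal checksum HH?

60

XOR the ASCII codes of the payload characters:
  'G' = 0x47 → acc = 0x47
  'P' = 0x50 → acc = 0x17
  'G' = 0x47 → acc = 0x50
  'L' = 0x4C → acc = 0x1C
  'L' = 0x4C → acc = 0x50
  ',' = 0x2C → acc = 0x7C
  '2' = 0x32 → acc = 0x4E
  '9' = 0x39 → acc = 0x77
  '9' = 0x39 → acc = 0x4E
  '1' = 0x31 → acc = 0x7F
  ',' = 0x2C → acc = 0x53
  '8' = 0x38 → acc = 0x6B
  '6' = 0x36 → acc = 0x5D
  '0' = 0x30 → acc = 0x6D
  '6' = 0x36 → acc = 0x5B
  '5' = 0x35 → acc = 0x6E
  ',' = 0x2C → acc = 0x42
  '9' = 0x39 → acc = 0x7B
  '3' = 0x33 → acc = 0x48
  '6' = 0x36 → acc = 0x7E
  '6' = 0x36 → acc = 0x48
  '7' = 0x37 → acc = 0x7F
  ',' = 0x2C → acc = 0x53
  '4' = 0x34 → acc = 0x67
  '4' = 0x34 → acc = 0x53
  '3' = 0x33 → acc = 0x60
Checksum = 0x60.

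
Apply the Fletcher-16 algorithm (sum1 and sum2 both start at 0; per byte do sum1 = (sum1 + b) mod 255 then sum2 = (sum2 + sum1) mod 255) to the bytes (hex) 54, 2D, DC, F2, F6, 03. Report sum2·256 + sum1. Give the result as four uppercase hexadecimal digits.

194B

Running sums (mod 255):
  after byte 0 (54): sum1=84, sum2=84
  after byte 1 (2D): sum1=129, sum2=213
  after byte 2 (DC): sum1=94, sum2=52
  after byte 3 (F2): sum1=81, sum2=133
  after byte 4 (F6): sum1=72, sum2=205
  after byte 5 (03): sum1=75, sum2=25
Checksum = sum2·256 + sum1 = 25·256 + 75 = 6475 = 0x194B.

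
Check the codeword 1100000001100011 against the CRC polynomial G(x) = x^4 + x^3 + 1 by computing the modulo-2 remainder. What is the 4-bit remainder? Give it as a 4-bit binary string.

Modulo-2 division of 1100000001100011 by 11001:
  pos 0: 11000 XOR 11001 = 00001
  pos 4: 10000 XOR 11001 = 01001
  pos 5: 10011 XOR 11001 = 01010
  pos 6: 10101 XOR 11001 = 01100
  pos 7: 11000 XOR 11001 = 00001
  pos 11: 10011 XOR 11001 = 01010
Remainder = 1010 (nonzero — an error is detected).

1010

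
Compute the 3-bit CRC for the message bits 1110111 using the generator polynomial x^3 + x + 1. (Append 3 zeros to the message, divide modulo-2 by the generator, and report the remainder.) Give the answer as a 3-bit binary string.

101

Append 3 zeros: 1110111000. Divide by 1011 (XOR where the leading bit is 1):
  pos 0: 1110 XOR 1011 = 0101
  pos 1: 1011 XOR 1011 = 0000
  pos 5: 1100 XOR 1011 = 0111
  pos 6: 1110 XOR 1011 = 0101
Remainder (last 3 bits) = 101. This is the CRC / FCS.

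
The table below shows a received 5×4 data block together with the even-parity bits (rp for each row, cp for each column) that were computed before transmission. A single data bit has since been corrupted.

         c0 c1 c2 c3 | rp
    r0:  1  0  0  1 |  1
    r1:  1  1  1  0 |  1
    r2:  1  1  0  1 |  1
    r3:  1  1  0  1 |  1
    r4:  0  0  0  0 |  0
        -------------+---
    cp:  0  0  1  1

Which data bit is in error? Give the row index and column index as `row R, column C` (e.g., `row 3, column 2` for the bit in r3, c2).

row 0, column 1

Recompute each row's even parity and compare to rp:
  r0: data parity 0, sent rp 1 → mismatch
  r1: data parity 1, sent rp 1 → ok
  r2: data parity 1, sent rp 1 → ok
  r3: data parity 1, sent rp 1 → ok
  r4: data parity 0, sent rp 0 → ok
Recompute each column's even parity and compare to cp:
  c0: data parity 0, sent cp 0 → ok
  c1: data parity 1, sent cp 0 → mismatch
  c2: data parity 1, sent cp 1 → ok
  c3: data parity 1, sent cp 1 → ok
Exactly one row (r0) and one column (c1) fail → the flipped bit is at their intersection.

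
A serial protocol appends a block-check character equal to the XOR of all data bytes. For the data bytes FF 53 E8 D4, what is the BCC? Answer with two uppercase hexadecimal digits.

XOR the bytes together:
  start with 0xFF
  0xFF ⊕ 0x53 = 0xAC
  0xAC ⊕ 0xE8 = 0x44
  0x44 ⊕ 0xD4 = 0x90

90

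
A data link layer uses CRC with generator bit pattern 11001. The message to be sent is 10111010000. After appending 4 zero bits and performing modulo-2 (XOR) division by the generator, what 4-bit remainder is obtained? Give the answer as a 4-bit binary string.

0110

Append 4 zeros: 101110100000000. Divide by 11001 (XOR where the leading bit is 1):
  pos 0: 10111 XOR 11001 = 01110
  pos 1: 11100 XOR 11001 = 00101
  pos 3: 10110 XOR 11001 = 01111
  pos 4: 11110 XOR 11001 = 00111
  pos 6: 11100 XOR 11001 = 00101
  pos 8: 10100 XOR 11001 = 01101
  pos 9: 11010 XOR 11001 = 00011
Remainder (last 4 bits) = 0110. This is the CRC / FCS.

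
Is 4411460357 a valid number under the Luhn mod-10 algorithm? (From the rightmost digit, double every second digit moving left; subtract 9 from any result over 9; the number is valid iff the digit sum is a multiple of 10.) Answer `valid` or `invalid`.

valid

From the right, keep odd positions and double even positions (subtract 9 from any doubled value over 9):
  doubled (positions 2,4,...): 1 0 8 2 8 → sum 19
  kept (positions 1,3,...): 7 3 6 1 4 → sum 21
Total = 40.
40 mod 10 = 0, so the number is valid.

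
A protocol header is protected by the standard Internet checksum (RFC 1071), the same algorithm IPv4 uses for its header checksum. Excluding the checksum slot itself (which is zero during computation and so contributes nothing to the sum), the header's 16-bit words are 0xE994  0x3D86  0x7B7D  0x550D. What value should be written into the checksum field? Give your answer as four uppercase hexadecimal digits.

One's-complement addition (fold any carry out of bit 15 back into bit 0):
  0xE994 + 0x3D86 = 0x1271A → wrap carry → 0x271B
  0x271B + 0x7B7D = 0x0A298
  0xA298 + 0x550D = 0x0F7A5
One's-complement sum = 0xF7A5.
Checksum = ~0xF7A5 & 0xFFFF = 0x085A.

085A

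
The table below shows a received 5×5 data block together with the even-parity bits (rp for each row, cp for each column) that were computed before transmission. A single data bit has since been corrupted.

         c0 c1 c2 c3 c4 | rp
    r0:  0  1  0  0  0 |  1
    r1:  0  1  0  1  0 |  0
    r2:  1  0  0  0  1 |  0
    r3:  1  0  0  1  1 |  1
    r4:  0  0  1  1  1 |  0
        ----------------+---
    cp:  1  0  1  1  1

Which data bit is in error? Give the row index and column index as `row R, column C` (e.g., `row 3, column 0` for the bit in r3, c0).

Recompute each row's even parity and compare to rp:
  r0: data parity 1, sent rp 1 → ok
  r1: data parity 0, sent rp 0 → ok
  r2: data parity 0, sent rp 0 → ok
  r3: data parity 1, sent rp 1 → ok
  r4: data parity 1, sent rp 0 → mismatch
Recompute each column's even parity and compare to cp:
  c0: data parity 0, sent cp 1 → mismatch
  c1: data parity 0, sent cp 0 → ok
  c2: data parity 1, sent cp 1 → ok
  c3: data parity 1, sent cp 1 → ok
  c4: data parity 1, sent cp 1 → ok
Exactly one row (r4) and one column (c0) fail → the flipped bit is at their intersection.

row 4, column 0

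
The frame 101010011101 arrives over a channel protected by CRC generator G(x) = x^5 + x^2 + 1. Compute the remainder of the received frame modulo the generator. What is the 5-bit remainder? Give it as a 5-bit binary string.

10100

Modulo-2 division of 101010011101 by 100101:
  pos 0: 101010 XOR 100101 = 001111
  pos 2: 111101 XOR 100101 = 011000
  pos 3: 110001 XOR 100101 = 010100
  pos 4: 101001 XOR 100101 = 001100
  pos 6: 110001 XOR 100101 = 010100
Remainder = 10100 (nonzero — an error is detected).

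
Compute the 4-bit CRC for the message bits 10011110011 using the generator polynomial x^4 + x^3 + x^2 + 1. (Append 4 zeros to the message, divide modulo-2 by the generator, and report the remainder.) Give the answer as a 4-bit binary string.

Append 4 zeros: 100111100110000. Divide by 11101 (XOR where the leading bit is 1):
  pos 0: 10011 XOR 11101 = 01110
  pos 1: 11101 XOR 11101 = 00000
  pos 6: 10011 XOR 11101 = 01110
  pos 7: 11100 XOR 11101 = 00001
Remainder (last 4 bits) = 1000. This is the CRC / FCS.

1000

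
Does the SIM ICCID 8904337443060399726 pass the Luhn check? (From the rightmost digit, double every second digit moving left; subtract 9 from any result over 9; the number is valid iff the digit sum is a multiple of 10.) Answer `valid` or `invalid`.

From the right, keep odd positions and double even positions (subtract 9 from any doubled value over 9):
  doubled (positions 2,4,...): 4 9 6 3 6 8 6 8 9 → sum 59
  kept (positions 1,3,...): 6 7 9 0 0 4 7 3 0 8 → sum 44
Total = 103.
103 mod 10 = 3, so the number is invalid.

invalid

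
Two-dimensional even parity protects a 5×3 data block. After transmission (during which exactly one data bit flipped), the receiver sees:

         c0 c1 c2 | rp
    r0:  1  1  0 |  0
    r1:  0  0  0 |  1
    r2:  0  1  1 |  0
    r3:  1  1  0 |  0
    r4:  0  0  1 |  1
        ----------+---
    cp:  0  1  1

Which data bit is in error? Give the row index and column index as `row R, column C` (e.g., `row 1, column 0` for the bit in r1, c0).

Recompute each row's even parity and compare to rp:
  r0: data parity 0, sent rp 0 → ok
  r1: data parity 0, sent rp 1 → mismatch
  r2: data parity 0, sent rp 0 → ok
  r3: data parity 0, sent rp 0 → ok
  r4: data parity 1, sent rp 1 → ok
Recompute each column's even parity and compare to cp:
  c0: data parity 0, sent cp 0 → ok
  c1: data parity 1, sent cp 1 → ok
  c2: data parity 0, sent cp 1 → mismatch
Exactly one row (r1) and one column (c2) fail → the flipped bit is at their intersection.

row 1, column 2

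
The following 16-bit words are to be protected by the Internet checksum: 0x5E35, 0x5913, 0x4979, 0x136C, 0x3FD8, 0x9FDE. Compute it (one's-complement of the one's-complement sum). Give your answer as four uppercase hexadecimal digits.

One's-complement addition (fold any carry out of bit 15 back into bit 0):
  0x5E35 + 0x5913 = 0x0B748
  0xB748 + 0x4979 = 0x100C1 → wrap carry → 0x00C2
  0x00C2 + 0x136C = 0x0142E
  0x142E + 0x3FD8 = 0x05406
  0x5406 + 0x9FDE = 0x0F3E4
One's-complement sum = 0xF3E4.
Checksum = ~0xF3E4 & 0xFFFF = 0x0C1B.

0C1B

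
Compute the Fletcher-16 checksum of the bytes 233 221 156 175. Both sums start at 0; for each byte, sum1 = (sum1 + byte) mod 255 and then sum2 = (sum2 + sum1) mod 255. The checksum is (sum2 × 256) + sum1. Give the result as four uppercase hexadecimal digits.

Running sums (mod 255):
  after byte 0 (233): sum1=233, sum2=233
  after byte 1 (221): sum1=199, sum2=177
  after byte 2 (156): sum1=100, sum2=22
  after byte 3 (175): sum1=20, sum2=42
Checksum = sum2·256 + sum1 = 42·256 + 20 = 10772 = 0x2A14.

2A14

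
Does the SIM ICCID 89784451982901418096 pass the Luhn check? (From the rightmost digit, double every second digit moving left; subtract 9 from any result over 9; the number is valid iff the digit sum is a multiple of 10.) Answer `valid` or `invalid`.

invalid

From the right, keep odd positions and double even positions (subtract 9 from any doubled value over 9):
  doubled (positions 2,4,...): 9 7 8 0 4 9 1 8 5 7 → sum 58
  kept (positions 1,3,...): 6 0 1 1 9 8 1 4 8 9 → sum 47
Total = 105.
105 mod 10 = 5, so the number is invalid.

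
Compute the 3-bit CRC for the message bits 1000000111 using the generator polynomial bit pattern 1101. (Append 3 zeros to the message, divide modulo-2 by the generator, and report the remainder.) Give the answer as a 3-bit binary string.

010

Append 3 zeros: 1000000111000. Divide by 1101 (XOR where the leading bit is 1):
  pos 0: 1000 XOR 1101 = 0101
  pos 1: 1010 XOR 1101 = 0111
  pos 2: 1110 XOR 1101 = 0011
  pos 4: 1101 XOR 1101 = 0000
  pos 8: 1100 XOR 1101 = 0001
Remainder (last 3 bits) = 010. This is the CRC / FCS.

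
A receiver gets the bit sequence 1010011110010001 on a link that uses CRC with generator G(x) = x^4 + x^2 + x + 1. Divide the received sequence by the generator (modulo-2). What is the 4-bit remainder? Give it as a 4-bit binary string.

Modulo-2 division of 1010011110010001 by 10111:
  pos 0: 10100 XOR 10111 = 00011
  pos 3: 11111 XOR 10111 = 01000
  pos 4: 10001 XOR 10111 = 00110
  pos 6: 11000 XOR 10111 = 01111
  pos 7: 11111 XOR 10111 = 01000
  pos 8: 10000 XOR 10111 = 00111
  pos 10: 11100 XOR 10111 = 01011
  pos 11: 10111 XOR 10111 = 00000
Remainder = 0000 (zero — the frame passes the CRC check).

0000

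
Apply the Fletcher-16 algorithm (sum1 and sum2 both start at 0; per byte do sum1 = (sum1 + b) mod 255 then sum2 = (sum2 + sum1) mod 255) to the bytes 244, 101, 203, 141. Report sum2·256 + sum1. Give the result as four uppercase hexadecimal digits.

Running sums (mod 255):
  after byte 0 (244): sum1=244, sum2=244
  after byte 1 (101): sum1=90, sum2=79
  after byte 2 (203): sum1=38, sum2=117
  after byte 3 (141): sum1=179, sum2=41
Checksum = sum2·256 + sum1 = 41·256 + 179 = 10675 = 0x29B3.

29B3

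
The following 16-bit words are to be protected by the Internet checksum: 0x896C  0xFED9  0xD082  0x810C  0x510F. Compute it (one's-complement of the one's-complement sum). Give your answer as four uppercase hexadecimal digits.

D51A

One's-complement addition (fold any carry out of bit 15 back into bit 0):
  0x896C + 0xFED9 = 0x18845 → wrap carry → 0x8846
  0x8846 + 0xD082 = 0x158C8 → wrap carry → 0x58C9
  0x58C9 + 0x810C = 0x0D9D5
  0xD9D5 + 0x510F = 0x12AE4 → wrap carry → 0x2AE5
One's-complement sum = 0x2AE5.
Checksum = ~0x2AE5 & 0xFFFF = 0xD51A.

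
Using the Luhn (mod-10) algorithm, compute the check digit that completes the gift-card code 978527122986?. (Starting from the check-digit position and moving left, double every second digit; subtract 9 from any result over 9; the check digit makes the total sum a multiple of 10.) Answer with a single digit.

Partial digits right→left: 6 8 9 2 2 1 7 2 5 8 7 9
Double every second digit counting from the check-digit position (so the 1st, 3rd, 5th, ... of the partial from the right).
  doubled (with −9 where >9): 3 9 4 5 1 5 → sum 27
  kept as-is: 8 2 1 2 8 9 → sum 30
Total = 27 + 30 = 57.
Check digit = (10 − (57 mod 10)) mod 10 = 3.

3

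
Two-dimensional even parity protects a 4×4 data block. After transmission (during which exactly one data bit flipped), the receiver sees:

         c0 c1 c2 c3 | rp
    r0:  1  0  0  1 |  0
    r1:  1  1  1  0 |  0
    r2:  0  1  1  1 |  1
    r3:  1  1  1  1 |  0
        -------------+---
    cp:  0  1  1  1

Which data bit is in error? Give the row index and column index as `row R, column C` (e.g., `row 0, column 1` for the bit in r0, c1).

row 1, column 0

Recompute each row's even parity and compare to rp:
  r0: data parity 0, sent rp 0 → ok
  r1: data parity 1, sent rp 0 → mismatch
  r2: data parity 1, sent rp 1 → ok
  r3: data parity 0, sent rp 0 → ok
Recompute each column's even parity and compare to cp:
  c0: data parity 1, sent cp 0 → mismatch
  c1: data parity 1, sent cp 1 → ok
  c2: data parity 1, sent cp 1 → ok
  c3: data parity 1, sent cp 1 → ok
Exactly one row (r1) and one column (c0) fail → the flipped bit is at their intersection.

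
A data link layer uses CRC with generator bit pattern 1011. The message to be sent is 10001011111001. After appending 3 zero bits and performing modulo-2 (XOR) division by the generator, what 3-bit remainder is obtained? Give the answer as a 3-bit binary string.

Append 3 zeros: 10001011111001000. Divide by 1011 (XOR where the leading bit is 1):
  pos 0: 1000 XOR 1011 = 0011
  pos 2: 1110 XOR 1011 = 0101
  pos 3: 1011 XOR 1011 = 0000
  pos 7: 1111 XOR 1011 = 0100
  pos 8: 1000 XOR 1011 = 0011
  pos 10: 1101 XOR 1011 = 0110
  pos 11: 1100 XOR 1011 = 0111
  pos 12: 1110 XOR 1011 = 0101
  pos 13: 1010 XOR 1011 = 0001
Remainder (last 3 bits) = 001. This is the CRC / FCS.

001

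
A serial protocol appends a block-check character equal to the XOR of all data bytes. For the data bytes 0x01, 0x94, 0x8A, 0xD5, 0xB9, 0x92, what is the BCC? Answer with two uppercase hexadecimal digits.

XOR the bytes together:
  start with 0x01
  0x01 ⊕ 0x94 = 0x95
  0x95 ⊕ 0x8A = 0x1F
  0x1F ⊕ 0xD5 = 0xCA
  0xCA ⊕ 0xB9 = 0x73
  0x73 ⊕ 0x92 = 0xE1

E1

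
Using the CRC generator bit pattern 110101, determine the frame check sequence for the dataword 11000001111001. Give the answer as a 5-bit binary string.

Append 5 zeros: 1100000111100100000. Divide by 110101 (XOR where the leading bit is 1):
  pos 0: 110000 XOR 110101 = 000101
  pos 3: 101011 XOR 110101 = 011110
  pos 4: 111101 XOR 110101 = 001000
  pos 6: 100010 XOR 110101 = 010111
  pos 7: 101110 XOR 110101 = 011011
  pos 8: 110111 XOR 110101 = 000010
  pos 12: 100000 XOR 110101 = 010101
  pos 13: 101010 XOR 110101 = 011111
Remainder (last 5 bits) = 11111. This is the CRC / FCS.

11111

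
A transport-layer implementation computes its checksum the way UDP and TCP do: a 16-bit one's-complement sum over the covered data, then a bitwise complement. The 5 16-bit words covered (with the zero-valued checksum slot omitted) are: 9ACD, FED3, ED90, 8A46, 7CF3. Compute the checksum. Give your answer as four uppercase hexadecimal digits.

One's-complement addition (fold any carry out of bit 15 back into bit 0):
  0x9ACD + 0xFED3 = 0x199A0 → wrap carry → 0x99A1
  0x99A1 + 0xED90 = 0x18731 → wrap carry → 0x8732
  0x8732 + 0x8A46 = 0x11178 → wrap carry → 0x1179
  0x1179 + 0x7CF3 = 0x08E6C
One's-complement sum = 0x8E6C.
Checksum = ~0x8E6C & 0xFFFF = 0x7193.

7193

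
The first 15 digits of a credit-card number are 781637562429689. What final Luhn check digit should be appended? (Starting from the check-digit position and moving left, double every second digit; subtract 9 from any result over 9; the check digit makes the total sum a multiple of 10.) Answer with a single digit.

8

Partial digits right→left: 9 8 6 9 2 4 2 6 5 7 3 6 1 8 7
Double every second digit counting from the check-digit position (so the 1st, 3rd, 5th, ... of the partial from the right).
  doubled (with −9 where >9): 9 3 4 4 1 6 2 5 → sum 34
  kept as-is: 8 9 4 6 7 6 8 → sum 48
Total = 34 + 48 = 82.
Check digit = (10 − (82 mod 10)) mod 10 = 8.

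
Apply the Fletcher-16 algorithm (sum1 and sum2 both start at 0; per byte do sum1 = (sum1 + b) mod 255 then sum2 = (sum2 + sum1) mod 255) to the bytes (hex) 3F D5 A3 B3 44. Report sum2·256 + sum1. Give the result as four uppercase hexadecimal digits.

2AB0

Running sums (mod 255):
  after byte 0 (3F): sum1=63, sum2=63
  after byte 1 (D5): sum1=21, sum2=84
  after byte 2 (A3): sum1=184, sum2=13
  after byte 3 (B3): sum1=108, sum2=121
  after byte 4 (44): sum1=176, sum2=42
Checksum = sum2·256 + sum1 = 42·256 + 176 = 10928 = 0x2AB0.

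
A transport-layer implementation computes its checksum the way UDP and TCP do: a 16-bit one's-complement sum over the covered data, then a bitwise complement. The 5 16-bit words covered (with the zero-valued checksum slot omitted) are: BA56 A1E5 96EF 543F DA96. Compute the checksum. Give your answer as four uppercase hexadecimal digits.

DDFD

One's-complement addition (fold any carry out of bit 15 back into bit 0):
  0xBA56 + 0xA1E5 = 0x15C3B → wrap carry → 0x5C3C
  0x5C3C + 0x96EF = 0x0F32B
  0xF32B + 0x543F = 0x1476A → wrap carry → 0x476B
  0x476B + 0xDA96 = 0x12201 → wrap carry → 0x2202
One's-complement sum = 0x2202.
Checksum = ~0x2202 & 0xFFFF = 0xDDFD.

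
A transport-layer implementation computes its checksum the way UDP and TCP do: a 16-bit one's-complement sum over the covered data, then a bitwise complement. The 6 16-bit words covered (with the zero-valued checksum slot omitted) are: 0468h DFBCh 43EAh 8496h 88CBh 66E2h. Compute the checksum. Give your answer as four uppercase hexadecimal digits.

63AC

One's-complement addition (fold any carry out of bit 15 back into bit 0):
  0x0468 + 0xDFBC = 0x0E424
  0xE424 + 0x43EA = 0x1280E → wrap carry → 0x280F
  0x280F + 0x8496 = 0x0ACA5
  0xACA5 + 0x88CB = 0x13570 → wrap carry → 0x3571
  0x3571 + 0x66E2 = 0x09C53
One's-complement sum = 0x9C53.
Checksum = ~0x9C53 & 0xFFFF = 0x63AC.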